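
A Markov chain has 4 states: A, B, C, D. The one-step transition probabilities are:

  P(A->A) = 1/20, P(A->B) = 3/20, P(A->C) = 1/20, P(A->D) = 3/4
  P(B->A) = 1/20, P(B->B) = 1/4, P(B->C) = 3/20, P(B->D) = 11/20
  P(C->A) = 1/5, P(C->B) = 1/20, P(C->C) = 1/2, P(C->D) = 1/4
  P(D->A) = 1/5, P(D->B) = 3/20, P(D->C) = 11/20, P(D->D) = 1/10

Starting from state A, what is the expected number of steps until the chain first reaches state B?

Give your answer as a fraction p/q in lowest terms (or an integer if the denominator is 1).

Answer: 9260/1023

Derivation:
Let h_i = expected steps to first reach B from state i.
Boundary: h_B = 0.
First-step equations for the other states:
  h_A = 1 + 1/20*h_A + 3/20*h_B + 1/20*h_C + 3/4*h_D
  h_C = 1 + 1/5*h_A + 1/20*h_B + 1/2*h_C + 1/4*h_D
  h_D = 1 + 1/5*h_A + 3/20*h_B + 11/20*h_C + 1/10*h_D

Substituting h_B = 0 and rearranging gives the linear system (I - Q) h = 1:
  [19/20, -1/20, -3/4] . (h_A, h_C, h_D) = 1
  [-1/5, 1/2, -1/4] . (h_A, h_C, h_D) = 1
  [-1/5, -11/20, 9/10] . (h_A, h_C, h_D) = 1

Solving yields:
  h_A = 9260/1023
  h_C = 10580/1023
  h_D = 3220/341

Starting state is A, so the expected hitting time is h_A = 9260/1023.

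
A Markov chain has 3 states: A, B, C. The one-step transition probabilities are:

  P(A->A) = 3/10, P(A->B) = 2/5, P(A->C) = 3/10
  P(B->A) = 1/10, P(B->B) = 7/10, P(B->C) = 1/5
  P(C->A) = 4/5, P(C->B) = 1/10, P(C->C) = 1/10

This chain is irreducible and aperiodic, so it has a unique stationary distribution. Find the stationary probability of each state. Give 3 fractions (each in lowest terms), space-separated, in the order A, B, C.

Answer: 25/81 13/27 17/81

Derivation:
The stationary distribution satisfies pi = pi * P, i.e.:
  pi_A = 3/10*pi_A + 1/10*pi_B + 4/5*pi_C
  pi_B = 2/5*pi_A + 7/10*pi_B + 1/10*pi_C
  pi_C = 3/10*pi_A + 1/5*pi_B + 1/10*pi_C
with normalization: pi_A + pi_B + pi_C = 1.

Using the first 2 balance equations plus normalization, the linear system A*pi = b is:
  [-7/10, 1/10, 4/5] . pi = 0
  [2/5, -3/10, 1/10] . pi = 0
  [1, 1, 1] . pi = 1

Solving yields:
  pi_A = 25/81
  pi_B = 13/27
  pi_C = 17/81

Verification (pi * P):
  25/81*3/10 + 13/27*1/10 + 17/81*4/5 = 25/81 = pi_A  (ok)
  25/81*2/5 + 13/27*7/10 + 17/81*1/10 = 13/27 = pi_B  (ok)
  25/81*3/10 + 13/27*1/5 + 17/81*1/10 = 17/81 = pi_C  (ok)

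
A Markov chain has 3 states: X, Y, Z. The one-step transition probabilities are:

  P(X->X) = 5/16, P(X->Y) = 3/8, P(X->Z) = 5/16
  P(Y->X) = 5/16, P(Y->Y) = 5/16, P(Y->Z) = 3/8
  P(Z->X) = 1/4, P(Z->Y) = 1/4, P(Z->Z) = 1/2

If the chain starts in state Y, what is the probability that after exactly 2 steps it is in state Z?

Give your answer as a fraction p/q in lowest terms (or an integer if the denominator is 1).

Answer: 103/256

Derivation:
Computing P^2 by repeated multiplication:
P^1 =
  X: [5/16, 3/8, 5/16]
  Y: [5/16, 5/16, 3/8]
  Z: [1/4, 1/4, 1/2]
P^2 =
  X: [75/256, 5/16, 101/256]
  Y: [37/128, 79/256, 103/256]
  Z: [9/32, 19/64, 27/64]

(P^2)[Y -> Z] = 103/256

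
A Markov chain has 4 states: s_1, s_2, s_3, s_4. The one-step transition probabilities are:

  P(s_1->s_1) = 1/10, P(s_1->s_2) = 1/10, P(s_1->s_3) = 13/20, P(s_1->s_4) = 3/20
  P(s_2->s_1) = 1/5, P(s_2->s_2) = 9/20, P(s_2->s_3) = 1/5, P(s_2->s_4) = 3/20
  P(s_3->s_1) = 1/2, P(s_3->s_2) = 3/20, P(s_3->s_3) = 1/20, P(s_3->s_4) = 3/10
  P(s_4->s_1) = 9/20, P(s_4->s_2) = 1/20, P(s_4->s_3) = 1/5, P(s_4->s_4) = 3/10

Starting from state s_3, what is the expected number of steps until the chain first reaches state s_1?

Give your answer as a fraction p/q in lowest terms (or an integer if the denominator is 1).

Answer: 5480/2377

Derivation:
Let h_i = expected steps to first reach s_1 from state i.
Boundary: h_s_1 = 0.
First-step equations for the other states:
  h_s_2 = 1 + 1/5*h_s_1 + 9/20*h_s_2 + 1/5*h_s_3 + 3/20*h_s_4
  h_s_3 = 1 + 1/2*h_s_1 + 3/20*h_s_2 + 1/20*h_s_3 + 3/10*h_s_4
  h_s_4 = 1 + 9/20*h_s_1 + 1/20*h_s_2 + 1/5*h_s_3 + 3/10*h_s_4

Substituting h_s_1 = 0 and rearranging gives the linear system (I - Q) h = 1:
  [11/20, -1/5, -3/20] . (h_s_2, h_s_3, h_s_4) = 1
  [-3/20, 19/20, -3/10] . (h_s_2, h_s_3, h_s_4) = 1
  [-1/20, -1/5, 7/10] . (h_s_2, h_s_3, h_s_4) = 1

Solving yields:
  h_s_2 = 7820/2377
  h_s_3 = 5480/2377
  h_s_4 = 5520/2377

Starting state is s_3, so the expected hitting time is h_s_3 = 5480/2377.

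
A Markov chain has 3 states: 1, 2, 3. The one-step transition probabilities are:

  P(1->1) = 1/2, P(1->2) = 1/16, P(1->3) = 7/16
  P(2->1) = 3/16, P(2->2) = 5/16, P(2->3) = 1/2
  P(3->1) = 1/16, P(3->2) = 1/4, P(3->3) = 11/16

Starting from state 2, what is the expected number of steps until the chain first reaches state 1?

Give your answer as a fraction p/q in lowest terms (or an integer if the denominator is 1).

Let h_i = expected steps to first reach 1 from state i.
Boundary: h_1 = 0.
First-step equations for the other states:
  h_2 = 1 + 3/16*h_1 + 5/16*h_2 + 1/2*h_3
  h_3 = 1 + 1/16*h_1 + 1/4*h_2 + 11/16*h_3

Substituting h_1 = 0 and rearranging gives the linear system (I - Q) h = 1:
  [11/16, -1/2] . (h_2, h_3) = 1
  [-1/4, 5/16] . (h_2, h_3) = 1

Solving yields:
  h_2 = 208/23
  h_3 = 240/23

Starting state is 2, so the expected hitting time is h_2 = 208/23.

Answer: 208/23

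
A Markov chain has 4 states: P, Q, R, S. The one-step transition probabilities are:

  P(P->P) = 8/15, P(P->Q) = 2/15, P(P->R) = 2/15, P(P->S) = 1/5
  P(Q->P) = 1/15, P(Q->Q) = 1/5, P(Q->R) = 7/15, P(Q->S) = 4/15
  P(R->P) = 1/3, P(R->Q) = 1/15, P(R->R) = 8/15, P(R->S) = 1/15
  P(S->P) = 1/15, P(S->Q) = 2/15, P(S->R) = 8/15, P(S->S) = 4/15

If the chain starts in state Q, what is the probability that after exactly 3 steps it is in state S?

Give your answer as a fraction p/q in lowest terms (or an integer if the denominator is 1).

Computing P^3 by repeated multiplication:
P^1 =
  P: [8/15, 2/15, 2/15, 1/5]
  Q: [1/15, 1/5, 7/15, 4/15]
  R: [1/3, 1/15, 8/15, 1/15]
  S: [1/15, 2/15, 8/15, 4/15]
P^2 =
  P: [79/225, 2/15, 14/45, 46/225]
  Q: [2/9, 26/225, 37/75, 38/225]
  R: [82/225, 23/225, 89/225, 31/225]
  S: [6/25, 8/75, 112/225, 7/45]
P^3 =
  P: [1058/3375, 82/675, 48/125, 611/3375]
  Q: [1019/3375, 73/675, 1474/3375, 517/3375]
  R: [77/225, 128/1125, 257/675, 551/3375]
  S: [1051/3375, 362/3375, 484/1125, 34/225]

(P^3)[Q -> S] = 517/3375

Answer: 517/3375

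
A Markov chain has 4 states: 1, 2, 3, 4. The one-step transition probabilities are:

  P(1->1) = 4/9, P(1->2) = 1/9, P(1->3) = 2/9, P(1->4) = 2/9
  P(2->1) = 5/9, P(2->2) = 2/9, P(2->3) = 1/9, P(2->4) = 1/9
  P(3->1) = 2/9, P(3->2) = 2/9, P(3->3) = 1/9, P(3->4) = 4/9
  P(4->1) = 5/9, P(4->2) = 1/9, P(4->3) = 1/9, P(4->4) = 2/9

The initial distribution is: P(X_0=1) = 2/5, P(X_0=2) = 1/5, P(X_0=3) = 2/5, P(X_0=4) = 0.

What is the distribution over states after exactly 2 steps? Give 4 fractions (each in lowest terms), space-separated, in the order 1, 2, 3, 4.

Answer: 187/405 4/27 62/405 32/135

Derivation:
Propagating the distribution step by step (d_{t+1} = d_t * P):
d_0 = (1=2/5, 2=1/5, 3=2/5, 4=0)
  d_1[1] = 2/5*4/9 + 1/5*5/9 + 2/5*2/9 + 0*5/9 = 17/45
  d_1[2] = 2/5*1/9 + 1/5*2/9 + 2/5*2/9 + 0*1/9 = 8/45
  d_1[3] = 2/5*2/9 + 1/5*1/9 + 2/5*1/9 + 0*1/9 = 7/45
  d_1[4] = 2/5*2/9 + 1/5*1/9 + 2/5*4/9 + 0*2/9 = 13/45
d_1 = (1=17/45, 2=8/45, 3=7/45, 4=13/45)
  d_2[1] = 17/45*4/9 + 8/45*5/9 + 7/45*2/9 + 13/45*5/9 = 187/405
  d_2[2] = 17/45*1/9 + 8/45*2/9 + 7/45*2/9 + 13/45*1/9 = 4/27
  d_2[3] = 17/45*2/9 + 8/45*1/9 + 7/45*1/9 + 13/45*1/9 = 62/405
  d_2[4] = 17/45*2/9 + 8/45*1/9 + 7/45*4/9 + 13/45*2/9 = 32/135
d_2 = (1=187/405, 2=4/27, 3=62/405, 4=32/135)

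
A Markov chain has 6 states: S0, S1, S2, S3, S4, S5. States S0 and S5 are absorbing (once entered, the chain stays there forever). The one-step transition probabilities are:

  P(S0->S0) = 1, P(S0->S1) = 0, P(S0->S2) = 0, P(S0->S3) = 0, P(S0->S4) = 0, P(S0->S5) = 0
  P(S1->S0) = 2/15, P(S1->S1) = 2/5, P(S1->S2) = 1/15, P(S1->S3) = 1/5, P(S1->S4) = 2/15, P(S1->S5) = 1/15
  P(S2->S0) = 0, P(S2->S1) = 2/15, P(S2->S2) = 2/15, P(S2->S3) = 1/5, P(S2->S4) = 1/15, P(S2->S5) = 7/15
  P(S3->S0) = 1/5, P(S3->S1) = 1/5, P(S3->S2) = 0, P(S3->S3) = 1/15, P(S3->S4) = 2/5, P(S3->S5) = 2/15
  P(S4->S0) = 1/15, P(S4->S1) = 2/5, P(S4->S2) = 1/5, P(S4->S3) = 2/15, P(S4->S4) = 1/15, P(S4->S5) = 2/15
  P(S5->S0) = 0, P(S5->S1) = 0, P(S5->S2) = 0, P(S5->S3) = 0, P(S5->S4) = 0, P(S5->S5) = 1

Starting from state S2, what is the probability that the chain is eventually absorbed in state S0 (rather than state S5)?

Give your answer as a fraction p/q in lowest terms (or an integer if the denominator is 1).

Let a_i = P(absorbed in S0 | start in state i).
Boundary conditions: a_S0 = 1, a_S5 = 0.
For each transient state i, a_i = sum_j P(i->j) * a_j:
  a_S1 = 2/15*a_S0 + 2/5*a_S1 + 1/15*a_S2 + 1/5*a_S3 + 2/15*a_S4 + 1/15*a_S5
  a_S2 = 0*a_S0 + 2/15*a_S1 + 2/15*a_S2 + 1/5*a_S3 + 1/15*a_S4 + 7/15*a_S5
  a_S3 = 1/5*a_S0 + 1/5*a_S1 + 0*a_S2 + 1/15*a_S3 + 2/5*a_S4 + 2/15*a_S5
  a_S4 = 1/15*a_S0 + 2/5*a_S1 + 1/5*a_S2 + 2/15*a_S3 + 1/15*a_S4 + 2/15*a_S5

Substituting a_S0 = 1 and a_S5 = 0, rearrange to (I - Q) a = r where r[i] = P(i -> S0):
  [3/5, -1/15, -1/5, -2/15] . (a_S1, a_S2, a_S3, a_S4) = 2/15
  [-2/15, 13/15, -1/5, -1/15] . (a_S1, a_S2, a_S3, a_S4) = 0
  [-1/5, 0, 14/15, -2/5] . (a_S1, a_S2, a_S3, a_S4) = 1/5
  [-2/5, -1/5, -2/15, 14/15] . (a_S1, a_S2, a_S3, a_S4) = 1/15

Solving yields:
  a_S1 = 1025/2041
  a_S2 = 3183/14287
  a_S3 = 7080/14287
  a_S4 = 827/2041

Starting state is S2, so the absorption probability is a_S2 = 3183/14287.

Answer: 3183/14287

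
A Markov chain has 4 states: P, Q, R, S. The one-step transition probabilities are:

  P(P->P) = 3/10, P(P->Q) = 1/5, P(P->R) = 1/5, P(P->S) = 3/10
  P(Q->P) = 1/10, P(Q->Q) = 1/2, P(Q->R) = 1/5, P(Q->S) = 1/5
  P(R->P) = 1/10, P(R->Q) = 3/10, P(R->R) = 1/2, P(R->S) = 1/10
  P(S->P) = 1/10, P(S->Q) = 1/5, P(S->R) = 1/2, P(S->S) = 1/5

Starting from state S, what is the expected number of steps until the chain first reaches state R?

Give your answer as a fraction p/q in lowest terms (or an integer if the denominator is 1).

Let h_i = expected steps to first reach R from state i.
Boundary: h_R = 0.
First-step equations for the other states:
  h_P = 1 + 3/10*h_P + 1/5*h_Q + 1/5*h_R + 3/10*h_S
  h_Q = 1 + 1/10*h_P + 1/2*h_Q + 1/5*h_R + 1/5*h_S
  h_S = 1 + 1/10*h_P + 1/5*h_Q + 1/2*h_R + 1/5*h_S

Substituting h_R = 0 and rearranging gives the linear system (I - Q) h = 1:
  [7/10, -1/5, -3/10] . (h_P, h_Q, h_S) = 1
  [-1/10, 1/2, -1/5] . (h_P, h_Q, h_S) = 1
  [-1/10, -1/5, 4/5] . (h_P, h_Q, h_S) = 1

Solving yields:
  h_P = 770/211
  h_Q = 800/211
  h_S = 560/211

Starting state is S, so the expected hitting time is h_S = 560/211.

Answer: 560/211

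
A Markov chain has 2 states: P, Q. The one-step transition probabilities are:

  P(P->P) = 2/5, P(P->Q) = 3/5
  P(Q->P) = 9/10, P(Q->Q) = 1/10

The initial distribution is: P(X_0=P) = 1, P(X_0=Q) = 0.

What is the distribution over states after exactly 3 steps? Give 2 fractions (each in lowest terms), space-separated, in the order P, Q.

Answer: 11/20 9/20

Derivation:
Propagating the distribution step by step (d_{t+1} = d_t * P):
d_0 = (P=1, Q=0)
  d_1[P] = 1*2/5 + 0*9/10 = 2/5
  d_1[Q] = 1*3/5 + 0*1/10 = 3/5
d_1 = (P=2/5, Q=3/5)
  d_2[P] = 2/5*2/5 + 3/5*9/10 = 7/10
  d_2[Q] = 2/5*3/5 + 3/5*1/10 = 3/10
d_2 = (P=7/10, Q=3/10)
  d_3[P] = 7/10*2/5 + 3/10*9/10 = 11/20
  d_3[Q] = 7/10*3/5 + 3/10*1/10 = 9/20
d_3 = (P=11/20, Q=9/20)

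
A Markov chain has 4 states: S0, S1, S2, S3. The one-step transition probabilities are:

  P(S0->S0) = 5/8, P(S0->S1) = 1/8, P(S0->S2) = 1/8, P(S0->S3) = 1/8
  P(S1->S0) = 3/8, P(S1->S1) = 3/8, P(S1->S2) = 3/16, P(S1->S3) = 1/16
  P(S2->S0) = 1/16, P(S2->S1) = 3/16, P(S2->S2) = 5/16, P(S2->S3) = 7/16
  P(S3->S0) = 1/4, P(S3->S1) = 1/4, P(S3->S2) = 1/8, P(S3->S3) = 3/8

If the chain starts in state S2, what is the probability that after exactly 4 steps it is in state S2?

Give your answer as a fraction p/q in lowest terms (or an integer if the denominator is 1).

Computing P^4 by repeated multiplication:
P^1 =
  S0: [5/8, 1/8, 1/8, 1/8]
  S1: [3/8, 3/8, 3/16, 1/16]
  S2: [1/16, 3/16, 5/16, 7/16]
  S3: [1/4, 1/4, 1/8, 3/8]
P^2 =
  S0: [61/128, 23/128, 5/32, 3/16]
  S1: [103/256, 61/256, 47/256, 45/256]
  S2: [61/256, 63/256, 25/128, 41/128]
  S3: [45/128, 31/128, 21/128, 31/128]
P^3 =
  S0: [27/64, 13/64, 339/2048, 429/2048]
  S1: [1623/4096, 893/4096, 357/2048, 433/2048]
  S2: [683/2048, 489/2048, 725/4096, 1027/4096]
  S3: [781/2048, 463/2048, 175/1024, 227/1024]
P^4 =
  S0: [13191/32768, 6957/32768, 5529/32768, 7091/32768]
  S1: [12883/32768, 7105/32768, 11227/65536, 14333/65536]
  S2: [24361/65536, 14883/65536, 11345/65536, 14947/65536]
  S3: [6377/16384, 3603/16384, 5609/32768, 7199/32768]

(P^4)[S2 -> S2] = 11345/65536

Answer: 11345/65536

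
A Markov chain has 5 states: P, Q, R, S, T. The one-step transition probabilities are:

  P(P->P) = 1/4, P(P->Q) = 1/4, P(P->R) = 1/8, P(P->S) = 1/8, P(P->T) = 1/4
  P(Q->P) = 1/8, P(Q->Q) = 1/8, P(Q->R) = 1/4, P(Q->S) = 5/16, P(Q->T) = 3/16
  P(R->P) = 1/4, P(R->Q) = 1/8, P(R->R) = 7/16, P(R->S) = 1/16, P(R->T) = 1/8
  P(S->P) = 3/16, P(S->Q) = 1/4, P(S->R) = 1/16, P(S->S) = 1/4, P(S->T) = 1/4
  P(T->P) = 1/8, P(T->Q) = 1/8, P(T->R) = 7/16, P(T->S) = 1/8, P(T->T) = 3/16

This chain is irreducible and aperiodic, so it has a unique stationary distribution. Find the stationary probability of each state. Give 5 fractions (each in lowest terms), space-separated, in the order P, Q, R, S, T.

The stationary distribution satisfies pi = pi * P, i.e.:
  pi_P = 1/4*pi_P + 1/8*pi_Q + 1/4*pi_R + 3/16*pi_S + 1/8*pi_T
  pi_Q = 1/4*pi_P + 1/8*pi_Q + 1/8*pi_R + 1/4*pi_S + 1/8*pi_T
  pi_R = 1/8*pi_P + 1/4*pi_Q + 7/16*pi_R + 1/16*pi_S + 7/16*pi_T
  pi_S = 1/8*pi_P + 5/16*pi_Q + 1/16*pi_R + 1/4*pi_S + 1/8*pi_T
  pi_T = 1/4*pi_P + 3/16*pi_Q + 1/8*pi_R + 1/4*pi_S + 3/16*pi_T
with normalization: pi_P + pi_Q + pi_R + pi_S + pi_T = 1.

Using the first 4 balance equations plus normalization, the linear system A*pi = b is:
  [-3/4, 1/8, 1/4, 3/16, 1/8] . pi = 0
  [1/4, -7/8, 1/8, 1/4, 1/8] . pi = 0
  [1/8, 1/4, -9/16, 1/16, 7/16] . pi = 0
  [1/8, 5/16, 1/16, -3/4, 1/8] . pi = 0
  [1, 1, 1, 1, 1] . pi = 1

Solving yields:
  pi_P = 4839/24821
  pi_Q = 4200/24821
  pi_R = 7082/24821
  pi_S = 3940/24821
  pi_T = 4760/24821

Verification (pi * P):
  4839/24821*1/4 + 4200/24821*1/8 + 7082/24821*1/4 + 3940/24821*3/16 + 4760/24821*1/8 = 4839/24821 = pi_P  (ok)
  4839/24821*1/4 + 4200/24821*1/8 + 7082/24821*1/8 + 3940/24821*1/4 + 4760/24821*1/8 = 4200/24821 = pi_Q  (ok)
  4839/24821*1/8 + 4200/24821*1/4 + 7082/24821*7/16 + 3940/24821*1/16 + 4760/24821*7/16 = 7082/24821 = pi_R  (ok)
  4839/24821*1/8 + 4200/24821*5/16 + 7082/24821*1/16 + 3940/24821*1/4 + 4760/24821*1/8 = 3940/24821 = pi_S  (ok)
  4839/24821*1/4 + 4200/24821*3/16 + 7082/24821*1/8 + 3940/24821*1/4 + 4760/24821*3/16 = 4760/24821 = pi_T  (ok)

Answer: 4839/24821 4200/24821 7082/24821 3940/24821 4760/24821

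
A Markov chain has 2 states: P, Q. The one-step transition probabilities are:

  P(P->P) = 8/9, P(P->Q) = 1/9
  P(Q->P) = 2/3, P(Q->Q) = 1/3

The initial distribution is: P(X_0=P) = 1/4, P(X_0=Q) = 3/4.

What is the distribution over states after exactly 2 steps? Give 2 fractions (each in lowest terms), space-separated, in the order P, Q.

Propagating the distribution step by step (d_{t+1} = d_t * P):
d_0 = (P=1/4, Q=3/4)
  d_1[P] = 1/4*8/9 + 3/4*2/3 = 13/18
  d_1[Q] = 1/4*1/9 + 3/4*1/3 = 5/18
d_1 = (P=13/18, Q=5/18)
  d_2[P] = 13/18*8/9 + 5/18*2/3 = 67/81
  d_2[Q] = 13/18*1/9 + 5/18*1/3 = 14/81
d_2 = (P=67/81, Q=14/81)

Answer: 67/81 14/81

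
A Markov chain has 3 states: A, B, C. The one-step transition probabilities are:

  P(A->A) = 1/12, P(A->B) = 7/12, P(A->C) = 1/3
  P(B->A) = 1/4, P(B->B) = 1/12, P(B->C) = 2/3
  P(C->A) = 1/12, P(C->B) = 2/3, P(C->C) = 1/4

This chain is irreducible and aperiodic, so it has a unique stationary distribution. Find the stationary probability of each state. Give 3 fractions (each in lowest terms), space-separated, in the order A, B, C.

The stationary distribution satisfies pi = pi * P, i.e.:
  pi_A = 1/12*pi_A + 1/4*pi_B + 1/12*pi_C
  pi_B = 7/12*pi_A + 1/12*pi_B + 2/3*pi_C
  pi_C = 1/3*pi_A + 2/3*pi_B + 1/4*pi_C
with normalization: pi_A + pi_B + pi_C = 1.

Using the first 2 balance equations plus normalization, the linear system A*pi = b is:
  [-11/12, 1/4, 1/12] . pi = 0
  [7/12, -11/12, 2/3] . pi = 0
  [1, 1, 1] . pi = 1

Solving yields:
  pi_A = 7/46
  pi_B = 19/46
  pi_C = 10/23

Verification (pi * P):
  7/46*1/12 + 19/46*1/4 + 10/23*1/12 = 7/46 = pi_A  (ok)
  7/46*7/12 + 19/46*1/12 + 10/23*2/3 = 19/46 = pi_B  (ok)
  7/46*1/3 + 19/46*2/3 + 10/23*1/4 = 10/23 = pi_C  (ok)

Answer: 7/46 19/46 10/23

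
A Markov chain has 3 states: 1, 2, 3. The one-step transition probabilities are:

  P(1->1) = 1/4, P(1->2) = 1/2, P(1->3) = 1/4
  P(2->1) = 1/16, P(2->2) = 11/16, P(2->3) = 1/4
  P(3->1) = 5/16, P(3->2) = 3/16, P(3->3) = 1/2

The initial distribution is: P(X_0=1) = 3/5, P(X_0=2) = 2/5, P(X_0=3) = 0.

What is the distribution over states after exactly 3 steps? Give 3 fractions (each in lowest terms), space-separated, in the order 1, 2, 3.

Answer: 1743/10240 5137/10240 21/64

Derivation:
Propagating the distribution step by step (d_{t+1} = d_t * P):
d_0 = (1=3/5, 2=2/5, 3=0)
  d_1[1] = 3/5*1/4 + 2/5*1/16 + 0*5/16 = 7/40
  d_1[2] = 3/5*1/2 + 2/5*11/16 + 0*3/16 = 23/40
  d_1[3] = 3/5*1/4 + 2/5*1/4 + 0*1/2 = 1/4
d_1 = (1=7/40, 2=23/40, 3=1/4)
  d_2[1] = 7/40*1/4 + 23/40*1/16 + 1/4*5/16 = 101/640
  d_2[2] = 7/40*1/2 + 23/40*11/16 + 1/4*3/16 = 339/640
  d_2[3] = 7/40*1/4 + 23/40*1/4 + 1/4*1/2 = 5/16
d_2 = (1=101/640, 2=339/640, 3=5/16)
  d_3[1] = 101/640*1/4 + 339/640*1/16 + 5/16*5/16 = 1743/10240
  d_3[2] = 101/640*1/2 + 339/640*11/16 + 5/16*3/16 = 5137/10240
  d_3[3] = 101/640*1/4 + 339/640*1/4 + 5/16*1/2 = 21/64
d_3 = (1=1743/10240, 2=5137/10240, 3=21/64)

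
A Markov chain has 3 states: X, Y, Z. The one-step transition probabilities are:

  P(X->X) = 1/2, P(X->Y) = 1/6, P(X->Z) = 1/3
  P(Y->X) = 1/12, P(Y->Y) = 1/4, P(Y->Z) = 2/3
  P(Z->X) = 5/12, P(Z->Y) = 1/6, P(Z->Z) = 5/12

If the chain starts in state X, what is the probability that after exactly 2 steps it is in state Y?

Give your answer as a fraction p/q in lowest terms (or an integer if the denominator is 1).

Answer: 13/72

Derivation:
Computing P^2 by repeated multiplication:
P^1 =
  X: [1/2, 1/6, 1/3]
  Y: [1/12, 1/4, 2/3]
  Z: [5/12, 1/6, 5/12]
P^2 =
  X: [29/72, 13/72, 5/12]
  Y: [49/144, 3/16, 17/36]
  Z: [19/48, 13/72, 61/144]

(P^2)[X -> Y] = 13/72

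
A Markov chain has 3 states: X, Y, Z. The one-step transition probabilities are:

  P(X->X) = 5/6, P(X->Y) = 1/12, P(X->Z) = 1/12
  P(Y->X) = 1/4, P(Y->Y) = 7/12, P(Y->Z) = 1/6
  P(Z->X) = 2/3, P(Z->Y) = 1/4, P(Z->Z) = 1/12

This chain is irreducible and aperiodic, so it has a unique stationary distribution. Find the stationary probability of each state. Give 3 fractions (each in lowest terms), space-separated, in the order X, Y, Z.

Answer: 7/10 1/5 1/10

Derivation:
The stationary distribution satisfies pi = pi * P, i.e.:
  pi_X = 5/6*pi_X + 1/4*pi_Y + 2/3*pi_Z
  pi_Y = 1/12*pi_X + 7/12*pi_Y + 1/4*pi_Z
  pi_Z = 1/12*pi_X + 1/6*pi_Y + 1/12*pi_Z
with normalization: pi_X + pi_Y + pi_Z = 1.

Using the first 2 balance equations plus normalization, the linear system A*pi = b is:
  [-1/6, 1/4, 2/3] . pi = 0
  [1/12, -5/12, 1/4] . pi = 0
  [1, 1, 1] . pi = 1

Solving yields:
  pi_X = 7/10
  pi_Y = 1/5
  pi_Z = 1/10

Verification (pi * P):
  7/10*5/6 + 1/5*1/4 + 1/10*2/3 = 7/10 = pi_X  (ok)
  7/10*1/12 + 1/5*7/12 + 1/10*1/4 = 1/5 = pi_Y  (ok)
  7/10*1/12 + 1/5*1/6 + 1/10*1/12 = 1/10 = pi_Z  (ok)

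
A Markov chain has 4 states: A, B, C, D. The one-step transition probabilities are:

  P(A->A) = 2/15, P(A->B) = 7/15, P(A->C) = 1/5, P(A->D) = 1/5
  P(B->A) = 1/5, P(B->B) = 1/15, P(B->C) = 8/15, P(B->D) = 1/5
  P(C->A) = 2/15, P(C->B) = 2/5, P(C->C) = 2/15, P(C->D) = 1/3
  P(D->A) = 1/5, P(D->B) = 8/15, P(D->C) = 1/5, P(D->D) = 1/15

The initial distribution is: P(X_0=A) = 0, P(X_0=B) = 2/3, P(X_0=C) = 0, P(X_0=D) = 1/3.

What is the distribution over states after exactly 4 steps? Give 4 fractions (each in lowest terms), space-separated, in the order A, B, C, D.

Propagating the distribution step by step (d_{t+1} = d_t * P):
d_0 = (A=0, B=2/3, C=0, D=1/3)
  d_1[A] = 0*2/15 + 2/3*1/5 + 0*2/15 + 1/3*1/5 = 1/5
  d_1[B] = 0*7/15 + 2/3*1/15 + 0*2/5 + 1/3*8/15 = 2/9
  d_1[C] = 0*1/5 + 2/3*8/15 + 0*2/15 + 1/3*1/5 = 19/45
  d_1[D] = 0*1/5 + 2/3*1/5 + 0*1/3 + 1/3*1/15 = 7/45
d_1 = (A=1/5, B=2/9, C=19/45, D=7/45)
  d_2[A] = 1/5*2/15 + 2/9*1/5 + 19/45*2/15 + 7/45*1/5 = 107/675
  d_2[B] = 1/5*7/15 + 2/9*1/15 + 19/45*2/5 + 7/45*8/15 = 9/25
  d_2[C] = 1/5*1/5 + 2/9*8/15 + 19/45*2/15 + 7/45*1/5 = 166/675
  d_2[D] = 1/5*1/5 + 2/9*1/5 + 19/45*1/3 + 7/45*1/15 = 53/225
d_2 = (A=107/675, B=9/25, C=166/675, D=53/225)
  d_3[A] = 107/675*2/15 + 9/25*1/5 + 166/675*2/15 + 53/225*1/5 = 584/3375
  d_3[B] = 107/675*7/15 + 9/25*1/15 + 166/675*2/5 + 53/225*8/15 = 652/2025
  d_3[C] = 107/675*1/5 + 9/25*8/15 + 166/675*2/15 + 53/225*1/5 = 3074/10125
  d_3[D] = 107/675*1/5 + 9/25*1/5 + 166/675*1/3 + 53/225*1/15 = 2039/10125
d_3 = (A=584/3375, B=652/2025, C=3074/10125, D=2039/10125)
  d_4[A] = 584/3375*2/15 + 652/2025*1/5 + 3074/10125*2/15 + 2039/10125*1/5 = 25549/151875
  d_4[B] = 584/3375*7/15 + 652/2025*1/15 + 3074/10125*2/5 + 2039/10125*8/15 = 3352/10125
  d_4[C] = 584/3375*1/5 + 652/2025*8/15 + 3074/10125*2/15 + 2039/10125*1/5 = 43601/151875
  d_4[D] = 584/3375*1/5 + 652/2025*1/5 + 3074/10125*1/3 + 2039/10125*1/15 = 721/3375
d_4 = (A=25549/151875, B=3352/10125, C=43601/151875, D=721/3375)

Answer: 25549/151875 3352/10125 43601/151875 721/3375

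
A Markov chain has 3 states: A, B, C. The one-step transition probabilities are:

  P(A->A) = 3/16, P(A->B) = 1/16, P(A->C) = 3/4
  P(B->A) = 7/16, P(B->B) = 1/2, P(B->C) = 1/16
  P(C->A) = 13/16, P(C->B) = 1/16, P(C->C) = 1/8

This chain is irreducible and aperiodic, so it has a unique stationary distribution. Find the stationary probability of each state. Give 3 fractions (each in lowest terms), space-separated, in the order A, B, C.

Answer: 37/78 1/9 97/234

Derivation:
The stationary distribution satisfies pi = pi * P, i.e.:
  pi_A = 3/16*pi_A + 7/16*pi_B + 13/16*pi_C
  pi_B = 1/16*pi_A + 1/2*pi_B + 1/16*pi_C
  pi_C = 3/4*pi_A + 1/16*pi_B + 1/8*pi_C
with normalization: pi_A + pi_B + pi_C = 1.

Using the first 2 balance equations plus normalization, the linear system A*pi = b is:
  [-13/16, 7/16, 13/16] . pi = 0
  [1/16, -1/2, 1/16] . pi = 0
  [1, 1, 1] . pi = 1

Solving yields:
  pi_A = 37/78
  pi_B = 1/9
  pi_C = 97/234

Verification (pi * P):
  37/78*3/16 + 1/9*7/16 + 97/234*13/16 = 37/78 = pi_A  (ok)
  37/78*1/16 + 1/9*1/2 + 97/234*1/16 = 1/9 = pi_B  (ok)
  37/78*3/4 + 1/9*1/16 + 97/234*1/8 = 97/234 = pi_C  (ok)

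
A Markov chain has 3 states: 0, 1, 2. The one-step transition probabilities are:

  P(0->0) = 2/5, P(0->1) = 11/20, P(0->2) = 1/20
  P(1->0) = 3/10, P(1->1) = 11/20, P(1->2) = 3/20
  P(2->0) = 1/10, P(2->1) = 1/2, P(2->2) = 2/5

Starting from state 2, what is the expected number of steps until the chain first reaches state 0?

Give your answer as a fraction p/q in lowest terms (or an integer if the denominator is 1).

Let h_i = expected steps to first reach 0 from state i.
Boundary: h_0 = 0.
First-step equations for the other states:
  h_1 = 1 + 3/10*h_0 + 11/20*h_1 + 3/20*h_2
  h_2 = 1 + 1/10*h_0 + 1/2*h_1 + 2/5*h_2

Substituting h_0 = 0 and rearranging gives the linear system (I - Q) h = 1:
  [9/20, -3/20] . (h_1, h_2) = 1
  [-1/2, 3/5] . (h_1, h_2) = 1

Solving yields:
  h_1 = 50/13
  h_2 = 190/39

Starting state is 2, so the expected hitting time is h_2 = 190/39.

Answer: 190/39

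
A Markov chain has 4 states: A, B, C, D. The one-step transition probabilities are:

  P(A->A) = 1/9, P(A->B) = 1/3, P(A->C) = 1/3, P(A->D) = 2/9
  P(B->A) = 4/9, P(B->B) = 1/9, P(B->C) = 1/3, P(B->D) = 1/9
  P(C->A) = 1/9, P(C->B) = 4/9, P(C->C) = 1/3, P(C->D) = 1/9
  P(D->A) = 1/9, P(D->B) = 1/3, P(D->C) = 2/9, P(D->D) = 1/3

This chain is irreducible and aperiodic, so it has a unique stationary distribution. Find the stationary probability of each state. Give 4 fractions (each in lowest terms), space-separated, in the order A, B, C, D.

Answer: 11/52 47/156 49/156 9/52

Derivation:
The stationary distribution satisfies pi = pi * P, i.e.:
  pi_A = 1/9*pi_A + 4/9*pi_B + 1/9*pi_C + 1/9*pi_D
  pi_B = 1/3*pi_A + 1/9*pi_B + 4/9*pi_C + 1/3*pi_D
  pi_C = 1/3*pi_A + 1/3*pi_B + 1/3*pi_C + 2/9*pi_D
  pi_D = 2/9*pi_A + 1/9*pi_B + 1/9*pi_C + 1/3*pi_D
with normalization: pi_A + pi_B + pi_C + pi_D = 1.

Using the first 3 balance equations plus normalization, the linear system A*pi = b is:
  [-8/9, 4/9, 1/9, 1/9] . pi = 0
  [1/3, -8/9, 4/9, 1/3] . pi = 0
  [1/3, 1/3, -2/3, 2/9] . pi = 0
  [1, 1, 1, 1] . pi = 1

Solving yields:
  pi_A = 11/52
  pi_B = 47/156
  pi_C = 49/156
  pi_D = 9/52

Verification (pi * P):
  11/52*1/9 + 47/156*4/9 + 49/156*1/9 + 9/52*1/9 = 11/52 = pi_A  (ok)
  11/52*1/3 + 47/156*1/9 + 49/156*4/9 + 9/52*1/3 = 47/156 = pi_B  (ok)
  11/52*1/3 + 47/156*1/3 + 49/156*1/3 + 9/52*2/9 = 49/156 = pi_C  (ok)
  11/52*2/9 + 47/156*1/9 + 49/156*1/9 + 9/52*1/3 = 9/52 = pi_D  (ok)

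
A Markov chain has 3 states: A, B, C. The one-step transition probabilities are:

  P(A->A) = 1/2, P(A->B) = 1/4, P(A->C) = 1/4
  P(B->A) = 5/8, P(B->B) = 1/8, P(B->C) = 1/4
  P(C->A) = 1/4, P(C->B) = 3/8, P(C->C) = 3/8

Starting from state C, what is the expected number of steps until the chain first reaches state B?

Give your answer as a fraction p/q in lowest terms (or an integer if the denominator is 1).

Let h_i = expected steps to first reach B from state i.
Boundary: h_B = 0.
First-step equations for the other states:
  h_A = 1 + 1/2*h_A + 1/4*h_B + 1/4*h_C
  h_C = 1 + 1/4*h_A + 3/8*h_B + 3/8*h_C

Substituting h_B = 0 and rearranging gives the linear system (I - Q) h = 1:
  [1/2, -1/4] . (h_A, h_C) = 1
  [-1/4, 5/8] . (h_A, h_C) = 1

Solving yields:
  h_A = 7/2
  h_C = 3

Starting state is C, so the expected hitting time is h_C = 3.

Answer: 3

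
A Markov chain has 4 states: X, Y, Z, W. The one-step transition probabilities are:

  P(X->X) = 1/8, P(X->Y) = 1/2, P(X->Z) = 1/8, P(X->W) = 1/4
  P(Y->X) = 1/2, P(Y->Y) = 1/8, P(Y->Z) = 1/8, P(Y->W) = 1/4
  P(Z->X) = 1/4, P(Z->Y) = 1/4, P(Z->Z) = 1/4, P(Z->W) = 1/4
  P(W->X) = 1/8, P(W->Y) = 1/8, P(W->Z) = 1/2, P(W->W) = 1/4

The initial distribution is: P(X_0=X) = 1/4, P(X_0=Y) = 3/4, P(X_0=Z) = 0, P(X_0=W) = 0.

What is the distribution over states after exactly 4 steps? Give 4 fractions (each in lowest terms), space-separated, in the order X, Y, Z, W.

Answer: 4017/16384 4179/16384 1023/4096 1/4

Derivation:
Propagating the distribution step by step (d_{t+1} = d_t * P):
d_0 = (X=1/4, Y=3/4, Z=0, W=0)
  d_1[X] = 1/4*1/8 + 3/4*1/2 + 0*1/4 + 0*1/8 = 13/32
  d_1[Y] = 1/4*1/2 + 3/4*1/8 + 0*1/4 + 0*1/8 = 7/32
  d_1[Z] = 1/4*1/8 + 3/4*1/8 + 0*1/4 + 0*1/2 = 1/8
  d_1[W] = 1/4*1/4 + 3/4*1/4 + 0*1/4 + 0*1/4 = 1/4
d_1 = (X=13/32, Y=7/32, Z=1/8, W=1/4)
  d_2[X] = 13/32*1/8 + 7/32*1/2 + 1/8*1/4 + 1/4*1/8 = 57/256
  d_2[Y] = 13/32*1/2 + 7/32*1/8 + 1/8*1/4 + 1/4*1/8 = 75/256
  d_2[Z] = 13/32*1/8 + 7/32*1/8 + 1/8*1/4 + 1/4*1/2 = 15/64
  d_2[W] = 13/32*1/4 + 7/32*1/4 + 1/8*1/4 + 1/4*1/4 = 1/4
d_2 = (X=57/256, Y=75/256, Z=15/64, W=1/4)
  d_3[X] = 57/256*1/8 + 75/256*1/2 + 15/64*1/4 + 1/4*1/8 = 541/2048
  d_3[Y] = 57/256*1/2 + 75/256*1/8 + 15/64*1/4 + 1/4*1/8 = 487/2048
  d_3[Z] = 57/256*1/8 + 75/256*1/8 + 15/64*1/4 + 1/4*1/2 = 127/512
  d_3[W] = 57/256*1/4 + 75/256*1/4 + 15/64*1/4 + 1/4*1/4 = 1/4
d_3 = (X=541/2048, Y=487/2048, Z=127/512, W=1/4)
  d_4[X] = 541/2048*1/8 + 487/2048*1/2 + 127/512*1/4 + 1/4*1/8 = 4017/16384
  d_4[Y] = 541/2048*1/2 + 487/2048*1/8 + 127/512*1/4 + 1/4*1/8 = 4179/16384
  d_4[Z] = 541/2048*1/8 + 487/2048*1/8 + 127/512*1/4 + 1/4*1/2 = 1023/4096
  d_4[W] = 541/2048*1/4 + 487/2048*1/4 + 127/512*1/4 + 1/4*1/4 = 1/4
d_4 = (X=4017/16384, Y=4179/16384, Z=1023/4096, W=1/4)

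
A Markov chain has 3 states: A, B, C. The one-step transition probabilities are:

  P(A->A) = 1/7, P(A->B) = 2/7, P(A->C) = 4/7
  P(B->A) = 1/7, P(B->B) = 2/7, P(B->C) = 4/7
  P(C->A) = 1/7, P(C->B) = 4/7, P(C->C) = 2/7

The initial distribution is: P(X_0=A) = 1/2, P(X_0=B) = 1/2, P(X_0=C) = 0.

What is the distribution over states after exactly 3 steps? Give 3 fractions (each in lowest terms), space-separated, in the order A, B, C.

Answer: 1/7 138/343 156/343

Derivation:
Propagating the distribution step by step (d_{t+1} = d_t * P):
d_0 = (A=1/2, B=1/2, C=0)
  d_1[A] = 1/2*1/7 + 1/2*1/7 + 0*1/7 = 1/7
  d_1[B] = 1/2*2/7 + 1/2*2/7 + 0*4/7 = 2/7
  d_1[C] = 1/2*4/7 + 1/2*4/7 + 0*2/7 = 4/7
d_1 = (A=1/7, B=2/7, C=4/7)
  d_2[A] = 1/7*1/7 + 2/7*1/7 + 4/7*1/7 = 1/7
  d_2[B] = 1/7*2/7 + 2/7*2/7 + 4/7*4/7 = 22/49
  d_2[C] = 1/7*4/7 + 2/7*4/7 + 4/7*2/7 = 20/49
d_2 = (A=1/7, B=22/49, C=20/49)
  d_3[A] = 1/7*1/7 + 22/49*1/7 + 20/49*1/7 = 1/7
  d_3[B] = 1/7*2/7 + 22/49*2/7 + 20/49*4/7 = 138/343
  d_3[C] = 1/7*4/7 + 22/49*4/7 + 20/49*2/7 = 156/343
d_3 = (A=1/7, B=138/343, C=156/343)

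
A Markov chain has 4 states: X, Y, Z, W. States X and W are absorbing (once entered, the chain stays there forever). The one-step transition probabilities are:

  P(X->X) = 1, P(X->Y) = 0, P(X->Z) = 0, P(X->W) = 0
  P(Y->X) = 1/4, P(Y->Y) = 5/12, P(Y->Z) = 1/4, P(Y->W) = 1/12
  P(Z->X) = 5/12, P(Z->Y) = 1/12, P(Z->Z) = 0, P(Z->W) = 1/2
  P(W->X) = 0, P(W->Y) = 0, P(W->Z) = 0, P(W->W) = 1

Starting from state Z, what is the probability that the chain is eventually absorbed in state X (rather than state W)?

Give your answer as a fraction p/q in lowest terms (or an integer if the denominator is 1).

Answer: 38/81

Derivation:
Let a_i = P(absorbed in X | start in state i).
Boundary conditions: a_X = 1, a_W = 0.
For each transient state i, a_i = sum_j P(i->j) * a_j:
  a_Y = 1/4*a_X + 5/12*a_Y + 1/4*a_Z + 1/12*a_W
  a_Z = 5/12*a_X + 1/12*a_Y + 0*a_Z + 1/2*a_W

Substituting a_X = 1 and a_W = 0, rearrange to (I - Q) a = r where r[i] = P(i -> X):
  [7/12, -1/4] . (a_Y, a_Z) = 1/4
  [-1/12, 1] . (a_Y, a_Z) = 5/12

Solving yields:
  a_Y = 17/27
  a_Z = 38/81

Starting state is Z, so the absorption probability is a_Z = 38/81.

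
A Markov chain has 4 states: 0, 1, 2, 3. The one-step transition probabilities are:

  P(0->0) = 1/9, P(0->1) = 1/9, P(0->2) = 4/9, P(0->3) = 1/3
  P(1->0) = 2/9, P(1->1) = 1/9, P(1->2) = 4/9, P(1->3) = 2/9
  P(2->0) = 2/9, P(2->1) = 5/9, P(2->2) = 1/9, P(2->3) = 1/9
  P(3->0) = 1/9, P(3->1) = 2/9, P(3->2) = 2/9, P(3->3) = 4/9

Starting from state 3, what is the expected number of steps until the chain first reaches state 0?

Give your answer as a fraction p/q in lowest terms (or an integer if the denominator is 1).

Let h_i = expected steps to first reach 0 from state i.
Boundary: h_0 = 0.
First-step equations for the other states:
  h_1 = 1 + 2/9*h_0 + 1/9*h_1 + 4/9*h_2 + 2/9*h_3
  h_2 = 1 + 2/9*h_0 + 5/9*h_1 + 1/9*h_2 + 1/9*h_3
  h_3 = 1 + 1/9*h_0 + 2/9*h_1 + 2/9*h_2 + 4/9*h_3

Substituting h_0 = 0 and rearranging gives the linear system (I - Q) h = 1:
  [8/9, -4/9, -2/9] . (h_1, h_2, h_3) = 1
  [-5/9, 8/9, -1/9] . (h_1, h_2, h_3) = 1
  [-2/9, -2/9, 5/9] . (h_1, h_2, h_3) = 1

Solving yields:
  h_1 = 41/8
  h_2 = 81/16
  h_3 = 47/8

Starting state is 3, so the expected hitting time is h_3 = 47/8.

Answer: 47/8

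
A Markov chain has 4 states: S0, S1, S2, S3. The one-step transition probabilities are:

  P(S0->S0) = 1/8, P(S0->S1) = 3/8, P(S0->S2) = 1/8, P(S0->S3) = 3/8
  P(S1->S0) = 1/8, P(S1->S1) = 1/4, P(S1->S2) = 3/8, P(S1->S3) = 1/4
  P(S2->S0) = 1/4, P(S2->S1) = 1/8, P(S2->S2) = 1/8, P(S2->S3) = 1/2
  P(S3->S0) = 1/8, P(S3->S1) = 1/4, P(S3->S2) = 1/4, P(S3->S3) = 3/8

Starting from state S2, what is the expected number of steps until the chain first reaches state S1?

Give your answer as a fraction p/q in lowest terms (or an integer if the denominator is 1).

Let h_i = expected steps to first reach S1 from state i.
Boundary: h_S1 = 0.
First-step equations for the other states:
  h_S0 = 1 + 1/8*h_S0 + 3/8*h_S1 + 1/8*h_S2 + 3/8*h_S3
  h_S2 = 1 + 1/4*h_S0 + 1/8*h_S1 + 1/8*h_S2 + 1/2*h_S3
  h_S3 = 1 + 1/8*h_S0 + 1/4*h_S1 + 1/4*h_S2 + 3/8*h_S3

Substituting h_S1 = 0 and rearranging gives the linear system (I - Q) h = 1:
  [7/8, -1/8, -3/8] . (h_S0, h_S2, h_S3) = 1
  [-1/4, 7/8, -1/2] . (h_S0, h_S2, h_S3) = 1
  [-1/8, -1/4, 5/8] . (h_S0, h_S2, h_S3) = 1

Solving yields:
  h_S0 = 252/71
  h_S2 = 320/71
  h_S3 = 292/71

Starting state is S2, so the expected hitting time is h_S2 = 320/71.

Answer: 320/71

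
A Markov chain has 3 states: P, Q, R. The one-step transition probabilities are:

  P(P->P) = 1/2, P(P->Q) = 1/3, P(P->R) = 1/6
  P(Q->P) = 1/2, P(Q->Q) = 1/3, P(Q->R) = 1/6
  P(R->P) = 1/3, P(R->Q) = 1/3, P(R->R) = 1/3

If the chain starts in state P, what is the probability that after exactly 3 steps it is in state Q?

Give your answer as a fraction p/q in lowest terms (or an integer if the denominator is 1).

Answer: 1/3

Derivation:
Computing P^3 by repeated multiplication:
P^1 =
  P: [1/2, 1/3, 1/6]
  Q: [1/2, 1/3, 1/6]
  R: [1/3, 1/3, 1/3]
P^2 =
  P: [17/36, 1/3, 7/36]
  Q: [17/36, 1/3, 7/36]
  R: [4/9, 1/3, 2/9]
P^3 =
  P: [101/216, 1/3, 43/216]
  Q: [101/216, 1/3, 43/216]
  R: [25/54, 1/3, 11/54]

(P^3)[P -> Q] = 1/3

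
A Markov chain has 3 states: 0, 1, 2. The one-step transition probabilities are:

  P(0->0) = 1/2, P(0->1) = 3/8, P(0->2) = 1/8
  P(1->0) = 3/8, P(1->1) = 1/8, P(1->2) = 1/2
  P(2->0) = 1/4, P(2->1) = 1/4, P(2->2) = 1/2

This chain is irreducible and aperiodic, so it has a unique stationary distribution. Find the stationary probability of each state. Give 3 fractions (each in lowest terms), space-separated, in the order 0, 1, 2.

Answer: 20/53 14/53 19/53

Derivation:
The stationary distribution satisfies pi = pi * P, i.e.:
  pi_0 = 1/2*pi_0 + 3/8*pi_1 + 1/4*pi_2
  pi_1 = 3/8*pi_0 + 1/8*pi_1 + 1/4*pi_2
  pi_2 = 1/8*pi_0 + 1/2*pi_1 + 1/2*pi_2
with normalization: pi_0 + pi_1 + pi_2 = 1.

Using the first 2 balance equations plus normalization, the linear system A*pi = b is:
  [-1/2, 3/8, 1/4] . pi = 0
  [3/8, -7/8, 1/4] . pi = 0
  [1, 1, 1] . pi = 1

Solving yields:
  pi_0 = 20/53
  pi_1 = 14/53
  pi_2 = 19/53

Verification (pi * P):
  20/53*1/2 + 14/53*3/8 + 19/53*1/4 = 20/53 = pi_0  (ok)
  20/53*3/8 + 14/53*1/8 + 19/53*1/4 = 14/53 = pi_1  (ok)
  20/53*1/8 + 14/53*1/2 + 19/53*1/2 = 19/53 = pi_2  (ok)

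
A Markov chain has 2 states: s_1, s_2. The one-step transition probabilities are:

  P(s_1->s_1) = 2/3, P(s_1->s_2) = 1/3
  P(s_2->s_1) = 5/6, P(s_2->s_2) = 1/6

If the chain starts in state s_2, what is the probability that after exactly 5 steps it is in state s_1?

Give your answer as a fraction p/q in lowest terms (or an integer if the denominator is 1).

Answer: 5555/7776

Derivation:
Computing P^5 by repeated multiplication:
P^1 =
  s_1: [2/3, 1/3]
  s_2: [5/6, 1/6]
P^2 =
  s_1: [13/18, 5/18]
  s_2: [25/36, 11/36]
P^3 =
  s_1: [77/108, 31/108]
  s_2: [155/216, 61/216]
P^4 =
  s_1: [463/648, 185/648]
  s_2: [925/1296, 371/1296]
P^5 =
  s_1: [2777/3888, 1111/3888]
  s_2: [5555/7776, 2221/7776]

(P^5)[s_2 -> s_1] = 5555/7776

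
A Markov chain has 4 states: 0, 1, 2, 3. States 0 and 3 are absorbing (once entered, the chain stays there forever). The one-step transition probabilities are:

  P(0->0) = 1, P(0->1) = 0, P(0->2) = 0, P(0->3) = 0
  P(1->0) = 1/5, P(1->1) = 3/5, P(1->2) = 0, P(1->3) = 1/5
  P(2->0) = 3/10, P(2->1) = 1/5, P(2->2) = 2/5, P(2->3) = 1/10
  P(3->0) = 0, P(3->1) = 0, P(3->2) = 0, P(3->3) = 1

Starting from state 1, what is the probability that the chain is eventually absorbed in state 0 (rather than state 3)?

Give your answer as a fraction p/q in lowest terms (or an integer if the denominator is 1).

Let a_i = P(absorbed in 0 | start in state i).
Boundary conditions: a_0 = 1, a_3 = 0.
For each transient state i, a_i = sum_j P(i->j) * a_j:
  a_1 = 1/5*a_0 + 3/5*a_1 + 0*a_2 + 1/5*a_3
  a_2 = 3/10*a_0 + 1/5*a_1 + 2/5*a_2 + 1/10*a_3

Substituting a_0 = 1 and a_3 = 0, rearrange to (I - Q) a = r where r[i] = P(i -> 0):
  [2/5, 0] . (a_1, a_2) = 1/5
  [-1/5, 3/5] . (a_1, a_2) = 3/10

Solving yields:
  a_1 = 1/2
  a_2 = 2/3

Starting state is 1, so the absorption probability is a_1 = 1/2.

Answer: 1/2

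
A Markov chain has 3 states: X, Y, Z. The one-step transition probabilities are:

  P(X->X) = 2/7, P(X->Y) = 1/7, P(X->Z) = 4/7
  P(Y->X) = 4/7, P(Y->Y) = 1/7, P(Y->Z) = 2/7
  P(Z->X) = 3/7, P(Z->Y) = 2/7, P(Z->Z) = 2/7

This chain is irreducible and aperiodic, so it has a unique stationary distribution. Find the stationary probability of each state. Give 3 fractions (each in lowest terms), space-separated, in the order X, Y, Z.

Answer: 2/5 1/5 2/5

Derivation:
The stationary distribution satisfies pi = pi * P, i.e.:
  pi_X = 2/7*pi_X + 4/7*pi_Y + 3/7*pi_Z
  pi_Y = 1/7*pi_X + 1/7*pi_Y + 2/7*pi_Z
  pi_Z = 4/7*pi_X + 2/7*pi_Y + 2/7*pi_Z
with normalization: pi_X + pi_Y + pi_Z = 1.

Using the first 2 balance equations plus normalization, the linear system A*pi = b is:
  [-5/7, 4/7, 3/7] . pi = 0
  [1/7, -6/7, 2/7] . pi = 0
  [1, 1, 1] . pi = 1

Solving yields:
  pi_X = 2/5
  pi_Y = 1/5
  pi_Z = 2/5

Verification (pi * P):
  2/5*2/7 + 1/5*4/7 + 2/5*3/7 = 2/5 = pi_X  (ok)
  2/5*1/7 + 1/5*1/7 + 2/5*2/7 = 1/5 = pi_Y  (ok)
  2/5*4/7 + 1/5*2/7 + 2/5*2/7 = 2/5 = pi_Z  (ok)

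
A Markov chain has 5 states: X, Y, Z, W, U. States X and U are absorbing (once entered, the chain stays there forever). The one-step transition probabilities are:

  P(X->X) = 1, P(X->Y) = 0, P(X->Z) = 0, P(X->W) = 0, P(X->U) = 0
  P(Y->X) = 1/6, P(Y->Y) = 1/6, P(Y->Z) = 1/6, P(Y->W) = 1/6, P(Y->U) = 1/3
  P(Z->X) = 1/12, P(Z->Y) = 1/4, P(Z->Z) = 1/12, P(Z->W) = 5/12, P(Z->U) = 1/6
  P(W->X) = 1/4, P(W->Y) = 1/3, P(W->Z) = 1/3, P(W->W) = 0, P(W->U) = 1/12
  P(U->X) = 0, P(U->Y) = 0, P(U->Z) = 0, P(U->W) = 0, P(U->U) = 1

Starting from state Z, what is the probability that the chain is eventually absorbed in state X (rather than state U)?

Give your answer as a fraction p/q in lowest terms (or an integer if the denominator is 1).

Let a_i = P(absorbed in X | start in state i).
Boundary conditions: a_X = 1, a_U = 0.
For each transient state i, a_i = sum_j P(i->j) * a_j:
  a_Y = 1/6*a_X + 1/6*a_Y + 1/6*a_Z + 1/6*a_W + 1/3*a_U
  a_Z = 1/12*a_X + 1/4*a_Y + 1/12*a_Z + 5/12*a_W + 1/6*a_U
  a_W = 1/4*a_X + 1/3*a_Y + 1/3*a_Z + 0*a_W + 1/12*a_U

Substituting a_X = 1 and a_U = 0, rearrange to (I - Q) a = r where r[i] = P(i -> X):
  [5/6, -1/6, -1/6] . (a_Y, a_Z, a_W) = 1/6
  [-1/4, 11/12, -5/12] . (a_Y, a_Z, a_W) = 1/12
  [-1/3, -1/3, 1] . (a_Y, a_Z, a_W) = 1/4

Solving yields:
  a_Y = 11/28
  a_Z = 7/16
  a_W = 59/112

Starting state is Z, so the absorption probability is a_Z = 7/16.

Answer: 7/16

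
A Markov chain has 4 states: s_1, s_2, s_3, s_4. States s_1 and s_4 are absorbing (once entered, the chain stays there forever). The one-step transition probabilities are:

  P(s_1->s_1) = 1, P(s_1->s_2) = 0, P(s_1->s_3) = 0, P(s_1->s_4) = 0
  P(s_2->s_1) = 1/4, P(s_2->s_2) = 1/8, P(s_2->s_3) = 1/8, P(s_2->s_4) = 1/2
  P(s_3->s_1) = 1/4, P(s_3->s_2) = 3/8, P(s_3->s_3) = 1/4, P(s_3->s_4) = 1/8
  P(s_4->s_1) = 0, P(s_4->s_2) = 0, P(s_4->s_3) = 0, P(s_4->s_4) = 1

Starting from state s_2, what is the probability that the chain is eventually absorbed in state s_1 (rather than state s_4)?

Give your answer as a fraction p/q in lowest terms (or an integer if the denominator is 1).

Answer: 14/39

Derivation:
Let a_i = P(absorbed in s_1 | start in state i).
Boundary conditions: a_s_1 = 1, a_s_4 = 0.
For each transient state i, a_i = sum_j P(i->j) * a_j:
  a_s_2 = 1/4*a_s_1 + 1/8*a_s_2 + 1/8*a_s_3 + 1/2*a_s_4
  a_s_3 = 1/4*a_s_1 + 3/8*a_s_2 + 1/4*a_s_3 + 1/8*a_s_4

Substituting a_s_1 = 1 and a_s_4 = 0, rearrange to (I - Q) a = r where r[i] = P(i -> s_1):
  [7/8, -1/8] . (a_s_2, a_s_3) = 1/4
  [-3/8, 3/4] . (a_s_2, a_s_3) = 1/4

Solving yields:
  a_s_2 = 14/39
  a_s_3 = 20/39

Starting state is s_2, so the absorption probability is a_s_2 = 14/39.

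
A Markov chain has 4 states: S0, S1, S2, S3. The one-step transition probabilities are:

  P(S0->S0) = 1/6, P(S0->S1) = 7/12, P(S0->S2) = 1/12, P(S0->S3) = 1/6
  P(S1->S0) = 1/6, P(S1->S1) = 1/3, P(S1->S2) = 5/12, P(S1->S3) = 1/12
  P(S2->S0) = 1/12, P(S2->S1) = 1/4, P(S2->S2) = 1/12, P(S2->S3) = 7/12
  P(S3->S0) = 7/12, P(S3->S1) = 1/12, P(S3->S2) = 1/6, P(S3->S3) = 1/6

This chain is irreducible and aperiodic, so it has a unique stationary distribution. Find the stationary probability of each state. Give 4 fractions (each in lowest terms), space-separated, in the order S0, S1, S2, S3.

The stationary distribution satisfies pi = pi * P, i.e.:
  pi_S0 = 1/6*pi_S0 + 1/6*pi_S1 + 1/12*pi_S2 + 7/12*pi_S3
  pi_S1 = 7/12*pi_S0 + 1/3*pi_S1 + 1/4*pi_S2 + 1/12*pi_S3
  pi_S2 = 1/12*pi_S0 + 5/12*pi_S1 + 1/12*pi_S2 + 1/6*pi_S3
  pi_S3 = 1/6*pi_S0 + 1/12*pi_S1 + 7/12*pi_S2 + 1/6*pi_S3
with normalization: pi_S0 + pi_S1 + pi_S2 + pi_S3 = 1.

Using the first 3 balance equations plus normalization, the linear system A*pi = b is:
  [-5/6, 1/6, 1/12, 7/12] . pi = 0
  [7/12, -2/3, 1/4, 1/12] . pi = 0
  [1/12, 5/12, -11/12, 1/6] . pi = 0
  [1, 1, 1, 1] . pi = 1

Solving yields:
  pi_S0 = 566/2321
  pi_S1 = 743/2321
  pi_S2 = 485/2321
  pi_S3 = 527/2321

Verification (pi * P):
  566/2321*1/6 + 743/2321*1/6 + 485/2321*1/12 + 527/2321*7/12 = 566/2321 = pi_S0  (ok)
  566/2321*7/12 + 743/2321*1/3 + 485/2321*1/4 + 527/2321*1/12 = 743/2321 = pi_S1  (ok)
  566/2321*1/12 + 743/2321*5/12 + 485/2321*1/12 + 527/2321*1/6 = 485/2321 = pi_S2  (ok)
  566/2321*1/6 + 743/2321*1/12 + 485/2321*7/12 + 527/2321*1/6 = 527/2321 = pi_S3  (ok)

Answer: 566/2321 743/2321 485/2321 527/2321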